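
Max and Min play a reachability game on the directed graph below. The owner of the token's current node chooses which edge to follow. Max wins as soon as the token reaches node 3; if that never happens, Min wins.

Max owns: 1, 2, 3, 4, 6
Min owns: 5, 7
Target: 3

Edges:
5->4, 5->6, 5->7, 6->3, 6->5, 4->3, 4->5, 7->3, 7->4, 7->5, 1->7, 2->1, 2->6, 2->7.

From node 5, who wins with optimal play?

Min

A0 = {3}
A1: add {4, 6} — 4 (Max) has 4→3; 6 (Max) has 6→3.
A2: add {2} — 2 (Max) has 2→6.
A3 = A2; e.g. 1 (Max) has no edge into A2. Fixed point.
5 never enters the attractor, so Min can avoid the target forever.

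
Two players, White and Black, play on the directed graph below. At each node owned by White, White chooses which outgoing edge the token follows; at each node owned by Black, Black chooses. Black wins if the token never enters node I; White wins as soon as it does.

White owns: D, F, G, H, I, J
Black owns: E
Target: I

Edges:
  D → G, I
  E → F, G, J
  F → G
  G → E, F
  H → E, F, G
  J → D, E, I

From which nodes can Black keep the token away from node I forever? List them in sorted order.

E, F, G, H

A0 = {I}
A1: add {D, J} — D (White) has D→I; J (White) has J→I.
A2 = A1; e.g. E (Black) can still go to F. Fixed point.
White's attractor = {D, I, J}; Black avoids the target exactly from the complement.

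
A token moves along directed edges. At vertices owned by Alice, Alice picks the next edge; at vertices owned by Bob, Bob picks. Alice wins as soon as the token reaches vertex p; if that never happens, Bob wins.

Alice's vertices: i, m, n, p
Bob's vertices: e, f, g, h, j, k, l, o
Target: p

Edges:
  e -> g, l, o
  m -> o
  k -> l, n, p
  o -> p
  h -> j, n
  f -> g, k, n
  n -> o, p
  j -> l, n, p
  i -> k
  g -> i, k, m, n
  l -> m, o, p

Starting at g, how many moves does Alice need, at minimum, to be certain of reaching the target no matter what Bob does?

A0 = {p}
A1: add {n, o} — n (Alice) has n→p; o (Bob): all of {p} already in.
A2: add {m} — m (Alice) has m→o.
A3: add {l} — l (Bob): all of {m, o, p} already in.
A4: add {j, k} — j (Bob): all of {l, n, p} already in; k (Bob): all of {l, n, p} already in.
A5: add {h, i} — h (Bob): all of {j, n} already in; i (Alice) has i→k.
A6: add {g} — g (Bob): all of {i, k, m, n} already in.
g enters the attractor at level 6, so Alice can force the target in 6 moves from there.

6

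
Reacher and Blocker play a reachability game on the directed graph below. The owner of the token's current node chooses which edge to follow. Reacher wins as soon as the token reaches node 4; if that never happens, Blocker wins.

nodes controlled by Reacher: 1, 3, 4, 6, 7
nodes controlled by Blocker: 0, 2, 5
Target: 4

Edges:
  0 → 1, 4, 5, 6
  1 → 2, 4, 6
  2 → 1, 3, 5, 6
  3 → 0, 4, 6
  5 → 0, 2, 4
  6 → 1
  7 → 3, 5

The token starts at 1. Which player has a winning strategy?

Reacher

A0 = {4}
A1: add {1, 3} — 1 (Reacher) has 1→4; 3 (Reacher) has 3→4.
1 ∈ A1, so Reacher can force the target.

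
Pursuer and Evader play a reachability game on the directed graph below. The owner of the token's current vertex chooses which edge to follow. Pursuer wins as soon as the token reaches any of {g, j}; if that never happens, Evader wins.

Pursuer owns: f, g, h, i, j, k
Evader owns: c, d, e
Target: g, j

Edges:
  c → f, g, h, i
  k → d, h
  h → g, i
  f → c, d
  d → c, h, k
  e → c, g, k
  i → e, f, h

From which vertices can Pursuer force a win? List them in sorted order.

g, h, i, j, k

A0 = {g, j}
A1: add {h} — h (Pursuer) has h→g.
A2: add {i, k} — i (Pursuer) has i→h; k (Pursuer) has k→h.
A3 = A2; e.g. c (Evader) can still go to f. Fixed point.
Pursuer's winning region = {g, h, i, j, k}.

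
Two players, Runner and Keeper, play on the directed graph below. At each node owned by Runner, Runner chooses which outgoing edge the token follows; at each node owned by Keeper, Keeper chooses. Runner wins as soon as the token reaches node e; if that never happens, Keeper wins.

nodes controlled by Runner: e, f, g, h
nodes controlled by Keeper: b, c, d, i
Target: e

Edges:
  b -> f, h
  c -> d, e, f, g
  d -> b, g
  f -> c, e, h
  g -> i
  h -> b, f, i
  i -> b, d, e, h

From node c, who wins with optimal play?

A0 = {e}
A1: add {f} — f (Runner) has f→e.
A2: add {h} — h (Runner) has h→f.
A3: add {b} — b (Keeper): all of {f, h} already in.
A4 = A3; e.g. c (Keeper) can still go to d. Fixed point.
c never enters the attractor, so Keeper can avoid the target forever.

Keeper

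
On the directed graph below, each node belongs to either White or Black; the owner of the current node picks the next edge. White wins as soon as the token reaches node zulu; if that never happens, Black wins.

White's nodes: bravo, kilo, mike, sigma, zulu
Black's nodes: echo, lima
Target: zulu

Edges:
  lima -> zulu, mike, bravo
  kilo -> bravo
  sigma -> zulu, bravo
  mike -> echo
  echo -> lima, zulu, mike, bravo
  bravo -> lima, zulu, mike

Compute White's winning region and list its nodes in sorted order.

A0 = {zulu}
A1: add {bravo, sigma} — sigma (White) has sigma→zulu; bravo (White) has bravo→zulu.
A2: add {kilo} — kilo (White) has kilo→bravo.
A3 = A2; e.g. lima (Black) can still go to mike. Fixed point.
White's winning region = {bravo, kilo, sigma, zulu}.

bravo, kilo, sigma, zulu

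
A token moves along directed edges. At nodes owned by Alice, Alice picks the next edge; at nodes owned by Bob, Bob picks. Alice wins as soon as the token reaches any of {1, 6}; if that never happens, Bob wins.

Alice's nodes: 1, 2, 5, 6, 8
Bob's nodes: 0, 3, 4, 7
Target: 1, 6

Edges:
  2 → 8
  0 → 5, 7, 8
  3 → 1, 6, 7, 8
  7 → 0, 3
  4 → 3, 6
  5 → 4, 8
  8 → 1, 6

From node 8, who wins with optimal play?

A0 = {1, 6}
A1: add {8} — 8 (Alice) has 8→1.
8 ∈ A1, so Alice can force the target.

Alice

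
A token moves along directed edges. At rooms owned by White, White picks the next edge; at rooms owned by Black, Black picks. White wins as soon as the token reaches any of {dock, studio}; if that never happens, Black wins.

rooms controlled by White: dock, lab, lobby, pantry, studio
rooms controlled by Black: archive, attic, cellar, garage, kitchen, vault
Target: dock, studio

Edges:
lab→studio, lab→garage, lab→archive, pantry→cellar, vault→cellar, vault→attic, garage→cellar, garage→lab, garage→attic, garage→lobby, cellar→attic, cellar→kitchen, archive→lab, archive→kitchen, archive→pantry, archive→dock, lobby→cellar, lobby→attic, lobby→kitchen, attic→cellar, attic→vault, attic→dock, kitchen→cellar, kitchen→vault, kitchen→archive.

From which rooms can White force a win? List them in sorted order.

dock, lab, studio

A0 = {dock, studio}
A1: add {lab} — lab (White) has lab→studio.
A2 = A1; e.g. cellar (Black) can still go to attic. Fixed point.
White's winning region = {dock, lab, studio}.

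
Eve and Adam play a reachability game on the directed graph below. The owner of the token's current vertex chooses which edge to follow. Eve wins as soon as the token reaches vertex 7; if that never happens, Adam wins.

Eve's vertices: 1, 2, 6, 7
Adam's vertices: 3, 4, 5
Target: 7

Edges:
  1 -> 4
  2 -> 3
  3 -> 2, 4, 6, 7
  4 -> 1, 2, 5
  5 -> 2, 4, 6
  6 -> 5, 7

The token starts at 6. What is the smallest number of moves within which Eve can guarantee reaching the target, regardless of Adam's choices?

1

A0 = {7}
A1: add {6} — 6 (Eve) has 6→7.
A2 = A1; e.g. 1 (Eve) has no edge into A1. Fixed point.
6 enters the attractor at level 1, so Eve can force the target in 1 move from there.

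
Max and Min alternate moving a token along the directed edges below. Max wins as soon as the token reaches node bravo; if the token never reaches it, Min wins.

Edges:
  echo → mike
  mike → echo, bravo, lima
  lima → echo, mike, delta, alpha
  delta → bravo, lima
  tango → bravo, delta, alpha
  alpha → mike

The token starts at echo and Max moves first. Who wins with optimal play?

Min

Track states (vertex, player-to-move).
A0 = {(bravo,Max), (bravo,Min)}
A1: add {(mike,Max), (delta,Max), (tango,Max)}.
A2: add {(echo,Min), (alpha,Min)}.
A3: add {(lima,Max)}.
A4: add {(delta,Min)}.
A5 = A4; e.g. (echo,Max) stays out. (echo,Max) never enters ⇒ Min avoids the target.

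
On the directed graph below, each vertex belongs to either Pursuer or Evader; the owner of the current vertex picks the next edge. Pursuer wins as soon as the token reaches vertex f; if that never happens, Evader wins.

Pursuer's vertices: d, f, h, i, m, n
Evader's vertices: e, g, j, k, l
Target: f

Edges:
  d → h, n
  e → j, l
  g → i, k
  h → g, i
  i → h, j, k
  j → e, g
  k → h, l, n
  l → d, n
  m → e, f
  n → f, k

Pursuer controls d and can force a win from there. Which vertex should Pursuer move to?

A0 = {f}
A1: add {m, n} — m (Pursuer) has m→f; n (Pursuer) has n→f.
A2: add {d} — d (Pursuer) has d→n.
A3: add {l} — l (Evader): all of {d, n} already in.
A4 = A3; e.g. e (Evader) can still go to j. Fixed point.
From d, successor n is in the attractor (rank 1); the other successor h is not.

n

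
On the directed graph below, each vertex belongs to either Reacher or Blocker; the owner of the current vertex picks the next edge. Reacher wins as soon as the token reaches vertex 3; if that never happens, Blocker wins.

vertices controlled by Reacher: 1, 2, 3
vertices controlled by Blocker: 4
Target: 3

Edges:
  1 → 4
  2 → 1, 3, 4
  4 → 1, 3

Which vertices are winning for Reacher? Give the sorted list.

2, 3

A0 = {3}
A1: add {2} — 2 (Reacher) has 2→3.
A2 = A1; e.g. 1 (Reacher) has no edge into A1. Fixed point.
Reacher's winning region = {2, 3}.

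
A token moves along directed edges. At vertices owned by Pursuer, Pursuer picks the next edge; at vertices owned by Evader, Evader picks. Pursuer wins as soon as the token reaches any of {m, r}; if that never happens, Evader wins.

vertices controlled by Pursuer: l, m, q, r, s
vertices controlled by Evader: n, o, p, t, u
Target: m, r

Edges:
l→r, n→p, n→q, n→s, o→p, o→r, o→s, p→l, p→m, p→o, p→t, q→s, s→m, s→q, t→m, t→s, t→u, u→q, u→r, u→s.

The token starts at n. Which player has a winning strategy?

Evader

A0 = {m, r}
A1: add {l, s} — l (Pursuer) has l→r; s (Pursuer) has s→m.
A2: add {q} — q (Pursuer) has q→s.
A3: add {u} — u (Evader): all of {q, r, s} already in.
A4: add {t} — t (Evader): all of {m, s, u} already in.
A5 = A4; e.g. n (Evader) can still go to p. Fixed point.
n never enters the attractor, so Evader can avoid the target forever.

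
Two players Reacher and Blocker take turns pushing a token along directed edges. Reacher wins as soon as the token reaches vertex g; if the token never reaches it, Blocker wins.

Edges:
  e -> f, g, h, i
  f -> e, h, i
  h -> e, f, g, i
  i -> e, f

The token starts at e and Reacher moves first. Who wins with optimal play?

Reacher

Track states (vertex, player-to-move).
A0 = {(g,Reacher), (g,Blocker)}
A1: add {(e,Reacher), (h,Reacher)}.
(e,Reacher) ∈ A1 ⇒ Reacher forces the target.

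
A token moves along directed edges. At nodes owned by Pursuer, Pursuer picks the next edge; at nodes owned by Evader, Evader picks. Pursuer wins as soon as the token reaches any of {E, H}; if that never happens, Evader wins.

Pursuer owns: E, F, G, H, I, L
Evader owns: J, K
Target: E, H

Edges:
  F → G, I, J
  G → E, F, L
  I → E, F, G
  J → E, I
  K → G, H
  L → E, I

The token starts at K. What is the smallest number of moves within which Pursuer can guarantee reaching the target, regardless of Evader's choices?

2

A0 = {E, H}
A1: add {G, I, L} — G (Pursuer) has G→E; I (Pursuer) has I→E; L (Pursuer) has L→E.
A2: add {F, J, K} — F (Pursuer) has F→G; J (Evader): all of {E, I} already in; K (Evader): all of {G, H} already in.
A2 = all vertices. Fixed point.
K enters the attractor at level 2, so Pursuer can force the target in 2 moves from there.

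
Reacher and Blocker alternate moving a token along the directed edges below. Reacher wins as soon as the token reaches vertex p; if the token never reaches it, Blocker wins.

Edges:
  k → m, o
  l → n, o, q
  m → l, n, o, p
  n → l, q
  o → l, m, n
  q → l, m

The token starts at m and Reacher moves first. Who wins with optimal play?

Track states (vertex, player-to-move).
A0 = {(p,Reacher), (p,Blocker)}
A1: add {(m,Reacher)}.
(m,Reacher) ∈ A1 ⇒ Reacher forces the target.

Reacher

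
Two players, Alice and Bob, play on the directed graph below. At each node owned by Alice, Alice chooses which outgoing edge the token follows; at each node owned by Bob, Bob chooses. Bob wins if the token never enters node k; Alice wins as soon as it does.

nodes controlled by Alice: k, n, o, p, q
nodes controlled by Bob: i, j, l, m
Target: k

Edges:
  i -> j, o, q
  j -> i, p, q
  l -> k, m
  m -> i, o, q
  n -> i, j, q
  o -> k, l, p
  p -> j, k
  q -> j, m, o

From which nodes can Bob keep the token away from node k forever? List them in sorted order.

A0 = {k}
A1: add {o, p} — o (Alice) has o→k; p (Alice) has p→k.
A2: add {q} — q (Alice) has q→o.
A3: add {n} — n (Alice) has n→q.
A4 = A3; e.g. i (Bob) can still go to j. Fixed point.
Alice's attractor = {k, n, o, p, q}; Bob avoids the target exactly from the complement.

i, j, l, m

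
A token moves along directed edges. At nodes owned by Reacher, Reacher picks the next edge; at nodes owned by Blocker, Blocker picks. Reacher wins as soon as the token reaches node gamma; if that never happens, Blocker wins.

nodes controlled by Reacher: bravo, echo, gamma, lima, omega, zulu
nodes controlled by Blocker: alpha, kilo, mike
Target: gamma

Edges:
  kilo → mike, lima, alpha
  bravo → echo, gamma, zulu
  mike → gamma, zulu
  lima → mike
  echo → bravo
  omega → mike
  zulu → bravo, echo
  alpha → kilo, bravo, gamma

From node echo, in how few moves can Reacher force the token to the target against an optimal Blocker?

A0 = {gamma}
A1: add {bravo} — bravo (Reacher) has bravo→gamma.
A2: add {echo, zulu} — echo (Reacher) has echo→bravo; zulu (Reacher) has zulu→bravo.
echo enters the attractor at level 2, so Reacher can force the target in 2 moves from there.

2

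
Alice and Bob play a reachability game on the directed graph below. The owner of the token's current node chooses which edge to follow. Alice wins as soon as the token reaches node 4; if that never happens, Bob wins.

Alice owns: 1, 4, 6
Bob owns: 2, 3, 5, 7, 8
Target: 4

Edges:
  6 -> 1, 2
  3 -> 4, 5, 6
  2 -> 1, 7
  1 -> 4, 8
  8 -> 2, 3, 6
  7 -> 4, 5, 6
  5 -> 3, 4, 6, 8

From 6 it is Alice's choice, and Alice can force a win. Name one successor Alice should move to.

A0 = {4}
A1: add {1} — 1 (Alice) has 1→4.
A2: add {6} — 6 (Alice) has 6→1.
A3 = A2; e.g. 2 (Bob) can still go to 7. Fixed point.
From 6, successor 1 is in the attractor (rank 1); the other successor 2 is not.

1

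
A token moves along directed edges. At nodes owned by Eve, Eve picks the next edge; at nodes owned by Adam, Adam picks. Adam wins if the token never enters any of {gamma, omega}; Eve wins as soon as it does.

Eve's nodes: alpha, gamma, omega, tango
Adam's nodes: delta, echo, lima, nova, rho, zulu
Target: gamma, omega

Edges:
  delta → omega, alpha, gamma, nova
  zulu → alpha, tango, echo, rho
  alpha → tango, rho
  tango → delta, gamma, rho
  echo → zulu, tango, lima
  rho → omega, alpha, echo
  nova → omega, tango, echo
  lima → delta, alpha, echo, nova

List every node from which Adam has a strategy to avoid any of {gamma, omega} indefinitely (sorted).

A0 = {gamma, omega}
A1: add {tango} — tango (Eve) has tango→gamma.
A2: add {alpha} — alpha (Eve) has alpha→tango.
A3 = A2; e.g. delta (Adam) can still go to nova. Fixed point.
Eve's attractor = {alpha, gamma, omega, tango}; Adam avoids the target exactly from the complement.

delta, echo, lima, nova, rho, zulu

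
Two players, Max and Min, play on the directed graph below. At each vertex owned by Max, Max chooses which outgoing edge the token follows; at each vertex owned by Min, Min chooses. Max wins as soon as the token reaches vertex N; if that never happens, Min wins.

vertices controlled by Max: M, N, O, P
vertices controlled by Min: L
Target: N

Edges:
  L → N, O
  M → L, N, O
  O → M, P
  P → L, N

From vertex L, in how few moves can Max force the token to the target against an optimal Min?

3

A0 = {N}
A1: add {M, P} — M (Max) has M→N; P (Max) has P→N.
A2: add {O} — O (Max) has O→M.
A3: add {L} — L (Min): all of {N, O} already in.
A3 = all vertices. Fixed point.
L enters the attractor at level 3, so Max can force the target in 3 moves from there.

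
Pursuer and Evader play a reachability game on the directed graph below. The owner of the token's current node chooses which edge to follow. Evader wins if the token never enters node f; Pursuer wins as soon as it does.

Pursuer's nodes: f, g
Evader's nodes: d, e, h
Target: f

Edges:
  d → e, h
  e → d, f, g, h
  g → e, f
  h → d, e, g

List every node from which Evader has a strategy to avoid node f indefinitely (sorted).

A0 = {f}
A1: add {g} — g (Pursuer) has g→f.
A2 = A1; e.g. d (Evader) can still go to e. Fixed point.
Pursuer's attractor = {f, g}; Evader avoids the target exactly from the complement.

d, e, h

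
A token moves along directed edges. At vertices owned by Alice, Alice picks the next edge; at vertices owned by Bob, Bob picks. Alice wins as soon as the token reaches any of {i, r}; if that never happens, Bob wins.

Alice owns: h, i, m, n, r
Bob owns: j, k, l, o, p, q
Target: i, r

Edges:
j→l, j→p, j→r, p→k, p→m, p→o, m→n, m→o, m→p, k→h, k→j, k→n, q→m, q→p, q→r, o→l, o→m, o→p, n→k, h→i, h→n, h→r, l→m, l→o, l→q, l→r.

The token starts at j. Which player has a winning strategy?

A0 = {i, r}
A1: add {h} — h (Alice) has h→i.
A2 = A1; e.g. j (Bob) can still go to l. Fixed point.
j never enters the attractor, so Bob can avoid the target forever.

Bob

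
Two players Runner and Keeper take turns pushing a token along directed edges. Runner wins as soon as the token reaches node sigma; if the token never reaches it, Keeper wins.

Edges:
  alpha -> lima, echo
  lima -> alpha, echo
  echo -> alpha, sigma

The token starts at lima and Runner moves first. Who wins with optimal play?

Keeper

Track states (vertex, player-to-move).
A0 = {(sigma,Runner), (sigma,Keeper)}
A1: add {(echo,Runner)}.
A2 = A1; e.g. (alpha,Runner) stays out. (lima,Runner) never enters ⇒ Keeper avoids the target.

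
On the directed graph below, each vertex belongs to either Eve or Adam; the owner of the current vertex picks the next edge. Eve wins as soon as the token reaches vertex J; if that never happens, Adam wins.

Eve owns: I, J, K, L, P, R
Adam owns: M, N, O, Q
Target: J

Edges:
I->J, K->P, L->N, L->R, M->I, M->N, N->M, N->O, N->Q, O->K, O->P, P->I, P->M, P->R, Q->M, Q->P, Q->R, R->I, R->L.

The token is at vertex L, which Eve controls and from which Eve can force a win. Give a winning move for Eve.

R

A0 = {J}
A1: add {I} — I (Eve) has I→J.
A2: add {P, R} — P (Eve) has P→I; R (Eve) has R→I.
A3: add {K, L} — K (Eve) has K→P; L (Eve) has L→R.
A4: add {O} — O (Adam): all of {K, P} already in.
A5 = A4; e.g. M (Adam) can still go to N. Fixed point.
From L, successor R is in the attractor (rank 2); the other successor N is not.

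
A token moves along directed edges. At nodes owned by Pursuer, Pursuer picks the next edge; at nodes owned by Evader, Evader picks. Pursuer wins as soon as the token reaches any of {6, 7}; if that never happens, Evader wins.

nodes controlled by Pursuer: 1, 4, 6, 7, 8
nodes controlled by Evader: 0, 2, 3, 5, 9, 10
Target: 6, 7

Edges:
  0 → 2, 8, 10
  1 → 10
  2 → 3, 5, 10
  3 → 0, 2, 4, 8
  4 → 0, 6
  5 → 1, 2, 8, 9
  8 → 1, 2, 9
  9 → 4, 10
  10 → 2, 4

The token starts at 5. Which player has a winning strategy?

A0 = {6, 7}
A1: add {4} — 4 (Pursuer) has 4→6.
A2 = A1; e.g. 0 (Evader) can still go to 2. Fixed point.
5 never enters the attractor, so Evader can avoid the target forever.

Evader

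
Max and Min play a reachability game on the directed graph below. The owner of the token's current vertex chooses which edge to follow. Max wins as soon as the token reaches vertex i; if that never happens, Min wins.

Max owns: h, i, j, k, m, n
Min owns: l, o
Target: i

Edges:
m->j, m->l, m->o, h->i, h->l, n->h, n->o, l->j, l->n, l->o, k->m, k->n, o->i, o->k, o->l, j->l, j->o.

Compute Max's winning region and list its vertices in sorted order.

A0 = {i}
A1: add {h} — h (Max) has h→i.
A2: add {n} — n (Max) has n→h.
A3: add {k} — k (Max) has k→n.
A4 = A3; e.g. j (Max) has no edge into A3. Fixed point.
Max's winning region = {h, i, k, n}.

h, i, k, n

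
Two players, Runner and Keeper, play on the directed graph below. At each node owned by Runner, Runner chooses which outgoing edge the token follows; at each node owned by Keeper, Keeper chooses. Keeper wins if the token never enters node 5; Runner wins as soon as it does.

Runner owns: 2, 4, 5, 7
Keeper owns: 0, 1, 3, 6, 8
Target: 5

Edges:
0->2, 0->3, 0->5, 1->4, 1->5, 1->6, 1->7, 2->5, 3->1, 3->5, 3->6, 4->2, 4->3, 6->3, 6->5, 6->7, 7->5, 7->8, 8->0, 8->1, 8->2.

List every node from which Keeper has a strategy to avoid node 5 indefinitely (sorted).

A0 = {5}
A1: add {2, 7} — 2 (Runner) has 2→5; 7 (Runner) has 7→5.
A2: add {4} — 4 (Runner) has 4→2.
A3 = A2; e.g. 0 (Keeper) can still go to 3. Fixed point.
Runner's attractor = {2, 4, 5, 7}; Keeper avoids the target exactly from the complement.

0, 1, 3, 6, 8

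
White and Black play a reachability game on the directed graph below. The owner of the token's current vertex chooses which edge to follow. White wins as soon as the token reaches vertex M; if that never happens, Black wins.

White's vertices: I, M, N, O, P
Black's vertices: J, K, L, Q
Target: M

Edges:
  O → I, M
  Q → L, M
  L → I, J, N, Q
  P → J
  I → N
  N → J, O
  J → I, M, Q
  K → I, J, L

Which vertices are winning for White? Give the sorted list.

I, M, N, O

A0 = {M}
A1: add {O} — O (White) has O→M.
A2: add {N} — N (White) has N→O.
A3: add {I} — I (White) has I→N.
A4 = A3; e.g. J (Black) can still go to Q. Fixed point.
White's winning region = {I, M, N, O}.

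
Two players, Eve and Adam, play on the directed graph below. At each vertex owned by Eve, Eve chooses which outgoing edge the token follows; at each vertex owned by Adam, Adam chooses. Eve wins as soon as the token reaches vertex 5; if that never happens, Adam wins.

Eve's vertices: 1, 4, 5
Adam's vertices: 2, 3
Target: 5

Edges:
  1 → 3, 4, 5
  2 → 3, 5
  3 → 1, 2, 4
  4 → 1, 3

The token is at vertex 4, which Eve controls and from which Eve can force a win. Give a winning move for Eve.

A0 = {5}
A1: add {1} — 1 (Eve) has 1→5.
A2: add {4} — 4 (Eve) has 4→1.
A3 = A2; e.g. 2 (Adam) can still go to 3. Fixed point.
From 4, successor 1 is in the attractor (rank 1); the other successor 3 is not.

1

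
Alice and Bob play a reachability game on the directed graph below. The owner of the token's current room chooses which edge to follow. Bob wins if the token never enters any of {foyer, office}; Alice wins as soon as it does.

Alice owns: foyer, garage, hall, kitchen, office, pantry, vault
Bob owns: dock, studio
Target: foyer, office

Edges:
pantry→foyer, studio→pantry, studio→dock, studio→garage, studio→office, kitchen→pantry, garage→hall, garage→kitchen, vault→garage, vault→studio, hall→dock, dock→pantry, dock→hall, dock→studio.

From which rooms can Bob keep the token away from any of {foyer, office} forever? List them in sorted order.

dock, hall, studio

A0 = {foyer, office}
A1: add {pantry} — pantry (Alice) has pantry→foyer.
A2: add {kitchen} — kitchen (Alice) has kitchen→pantry.
A3: add {garage} — garage (Alice) has garage→kitchen.
A4: add {vault} — vault (Alice) has vault→garage.
A5 = A4; e.g. hall (Alice) has no edge into A4. Fixed point.
Alice's attractor = {foyer, garage, kitchen, office, pantry, vault}; Bob avoids the target exactly from the complement.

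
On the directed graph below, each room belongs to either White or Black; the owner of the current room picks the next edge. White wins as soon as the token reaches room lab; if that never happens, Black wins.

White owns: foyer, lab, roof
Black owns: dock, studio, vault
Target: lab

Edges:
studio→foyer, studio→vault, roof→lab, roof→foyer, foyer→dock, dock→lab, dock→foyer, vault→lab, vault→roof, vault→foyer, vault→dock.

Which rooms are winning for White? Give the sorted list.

A0 = {lab}
A1: add {roof} — roof (White) has roof→lab.
A2 = A1; e.g. studio (Black) can still go to foyer. Fixed point.
White's winning region = {lab, roof}.

lab, roof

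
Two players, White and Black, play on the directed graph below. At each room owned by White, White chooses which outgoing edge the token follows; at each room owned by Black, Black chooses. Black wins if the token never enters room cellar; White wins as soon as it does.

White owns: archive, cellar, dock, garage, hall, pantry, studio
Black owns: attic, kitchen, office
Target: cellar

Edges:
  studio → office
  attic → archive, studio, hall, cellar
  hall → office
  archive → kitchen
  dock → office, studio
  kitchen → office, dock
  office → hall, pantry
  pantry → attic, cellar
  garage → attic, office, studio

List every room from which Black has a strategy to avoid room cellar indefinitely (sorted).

A0 = {cellar}
A1: add {pantry} — pantry (White) has pantry→cellar.
A2 = A1; e.g. kitchen (Black) can still go to office. Fixed point.
White's attractor = {cellar, pantry}; Black avoids the target exactly from the complement.

archive, attic, dock, garage, hall, kitchen, office, studio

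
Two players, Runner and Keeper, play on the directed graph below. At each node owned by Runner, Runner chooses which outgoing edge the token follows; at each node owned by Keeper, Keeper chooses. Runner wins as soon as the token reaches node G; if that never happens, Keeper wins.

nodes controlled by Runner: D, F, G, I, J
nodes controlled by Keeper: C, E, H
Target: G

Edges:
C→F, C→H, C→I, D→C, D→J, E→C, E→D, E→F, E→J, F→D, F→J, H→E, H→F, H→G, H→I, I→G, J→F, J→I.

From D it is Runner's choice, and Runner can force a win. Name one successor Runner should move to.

J

A0 = {G}
A1: add {I} — I (Runner) has I→G.
A2: add {J} — J (Runner) has J→I.
A3: add {D, F} — D (Runner) has D→J; F (Runner) has F→J.
A4 = A3; e.g. C (Keeper) can still go to H. Fixed point.
From D, successor J is in the attractor (rank 2); the other successor C is not.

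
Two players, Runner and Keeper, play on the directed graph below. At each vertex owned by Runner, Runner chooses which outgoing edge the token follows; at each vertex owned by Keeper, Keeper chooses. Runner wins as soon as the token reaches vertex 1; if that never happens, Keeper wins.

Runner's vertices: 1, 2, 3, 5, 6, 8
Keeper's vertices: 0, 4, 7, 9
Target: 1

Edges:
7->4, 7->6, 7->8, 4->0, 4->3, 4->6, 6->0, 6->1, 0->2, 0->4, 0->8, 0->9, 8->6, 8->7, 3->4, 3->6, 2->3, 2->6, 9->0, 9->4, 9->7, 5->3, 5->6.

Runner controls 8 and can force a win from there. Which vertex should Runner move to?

A0 = {1}
A1: add {6} — 6 (Runner) has 6→1.
A2: add {2, 3, 5, 8} — 2 (Runner) has 2→6; 3 (Runner) has 3→6; 5 (Runner) has 5→6; 8 (Runner) has 8→6.
A3 = A2; e.g. 0 (Keeper) can still go to 4. Fixed point.
From 8, successor 6 is in the attractor (rank 1); the other successor 7 is not.

6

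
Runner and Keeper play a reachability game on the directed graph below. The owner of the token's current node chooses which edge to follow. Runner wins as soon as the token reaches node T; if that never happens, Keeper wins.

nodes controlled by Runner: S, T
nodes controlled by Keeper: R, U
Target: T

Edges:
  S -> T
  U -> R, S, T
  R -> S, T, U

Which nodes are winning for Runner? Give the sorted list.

S, T

A0 = {T}
A1: add {S} — S (Runner) has S→T.
A2 = A1; e.g. R (Keeper) can still go to U. Fixed point.
Runner's winning region = {S, T}.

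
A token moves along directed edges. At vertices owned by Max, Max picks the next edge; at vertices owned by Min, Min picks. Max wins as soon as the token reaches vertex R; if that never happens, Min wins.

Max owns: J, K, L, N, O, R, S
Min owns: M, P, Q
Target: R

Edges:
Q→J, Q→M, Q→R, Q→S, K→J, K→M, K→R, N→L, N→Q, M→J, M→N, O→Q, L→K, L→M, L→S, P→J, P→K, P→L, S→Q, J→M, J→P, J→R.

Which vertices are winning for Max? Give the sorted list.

J, K, L, M, N, P, R

A0 = {R}
A1: add {J, K} — J (Max) has J→R; K (Max) has K→R.
A2: add {L} — L (Max) has L→K.
A3: add {N, P} — N (Max) has N→L; P (Min): all of {J, K, L} already in.
A4: add {M} — M (Min): all of {J, N} already in.
A5 = A4; e.g. O (Max) has no edge into A4. Fixed point.
Max's winning region = {J, K, L, M, N, P, R}.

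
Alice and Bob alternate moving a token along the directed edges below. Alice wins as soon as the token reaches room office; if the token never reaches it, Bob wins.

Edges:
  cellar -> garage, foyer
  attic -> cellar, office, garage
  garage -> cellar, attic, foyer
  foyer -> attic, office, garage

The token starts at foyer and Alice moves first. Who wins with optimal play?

Alice

Track states (vertex, player-to-move).
A0 = {(office,Alice), (office,Bob)}
A1: add {(attic,Alice), (foyer,Alice)}.
(foyer,Alice) ∈ A1 ⇒ Alice forces the target.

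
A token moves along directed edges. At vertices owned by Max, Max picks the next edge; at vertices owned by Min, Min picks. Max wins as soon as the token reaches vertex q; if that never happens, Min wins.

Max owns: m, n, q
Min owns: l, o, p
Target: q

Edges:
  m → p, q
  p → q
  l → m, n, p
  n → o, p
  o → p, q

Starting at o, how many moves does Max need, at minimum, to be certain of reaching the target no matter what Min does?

A0 = {q}
A1: add {m, p} — m (Max) has m→q; p (Min): all of {q} already in.
A2: add {n, o} — n (Max) has n→p; o (Min): all of {p, q} already in.
o enters the attractor at level 2, so Max can force the target in 2 moves from there.

2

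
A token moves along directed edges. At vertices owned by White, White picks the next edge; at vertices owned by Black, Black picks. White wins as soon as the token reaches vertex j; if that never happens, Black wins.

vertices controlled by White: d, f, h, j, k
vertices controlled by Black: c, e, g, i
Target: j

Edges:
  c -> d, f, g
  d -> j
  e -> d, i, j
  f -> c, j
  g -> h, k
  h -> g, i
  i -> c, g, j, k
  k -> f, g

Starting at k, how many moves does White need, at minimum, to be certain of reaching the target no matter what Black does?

A0 = {j}
A1: add {d, f} — d (White) has d→j; f (White) has f→j.
A2: add {k} — k (White) has k→f.
A3 = A2; e.g. c (Black) can still go to g. Fixed point.
k enters the attractor at level 2, so White can force the target in 2 moves from there.

2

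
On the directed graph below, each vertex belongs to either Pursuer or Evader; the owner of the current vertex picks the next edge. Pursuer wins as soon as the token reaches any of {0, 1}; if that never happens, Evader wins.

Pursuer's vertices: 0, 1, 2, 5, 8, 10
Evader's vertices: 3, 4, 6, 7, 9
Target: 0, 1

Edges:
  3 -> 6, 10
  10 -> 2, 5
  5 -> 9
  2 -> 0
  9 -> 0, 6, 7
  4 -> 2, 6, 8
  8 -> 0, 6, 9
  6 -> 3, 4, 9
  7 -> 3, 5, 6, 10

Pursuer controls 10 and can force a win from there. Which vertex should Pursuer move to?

A0 = {0, 1}
A1: add {2, 8} — 2 (Pursuer) has 2→0; 8 (Pursuer) has 8→0.
A2: add {10} — 10 (Pursuer) has 10→2.
A3 = A2; e.g. 3 (Evader) can still go to 6. Fixed point.
From 10, successor 2 is in the attractor (rank 1); the other successor 5 is not.

2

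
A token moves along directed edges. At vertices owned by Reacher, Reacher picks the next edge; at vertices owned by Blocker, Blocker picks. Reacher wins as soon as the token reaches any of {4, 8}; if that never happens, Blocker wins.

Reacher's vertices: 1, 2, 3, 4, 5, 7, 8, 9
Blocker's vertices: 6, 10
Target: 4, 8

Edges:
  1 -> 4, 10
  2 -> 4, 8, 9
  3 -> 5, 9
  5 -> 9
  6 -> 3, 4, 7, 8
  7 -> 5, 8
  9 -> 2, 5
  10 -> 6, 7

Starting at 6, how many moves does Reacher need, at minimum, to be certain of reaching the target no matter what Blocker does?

4

A0 = {4, 8}
A1: add {1, 2, 7} — 1 (Reacher) has 1→4; 2 (Reacher) has 2→4; 7 (Reacher) has 7→8.
A2: add {9} — 9 (Reacher) has 9→2.
A3: add {3, 5} — 3 (Reacher) has 3→9; 5 (Reacher) has 5→9.
A4: add {6} — 6 (Blocker): all of {3, 4, 7, 8} already in.
6 enters the attractor at level 4, so Reacher can force the target in 4 moves from there.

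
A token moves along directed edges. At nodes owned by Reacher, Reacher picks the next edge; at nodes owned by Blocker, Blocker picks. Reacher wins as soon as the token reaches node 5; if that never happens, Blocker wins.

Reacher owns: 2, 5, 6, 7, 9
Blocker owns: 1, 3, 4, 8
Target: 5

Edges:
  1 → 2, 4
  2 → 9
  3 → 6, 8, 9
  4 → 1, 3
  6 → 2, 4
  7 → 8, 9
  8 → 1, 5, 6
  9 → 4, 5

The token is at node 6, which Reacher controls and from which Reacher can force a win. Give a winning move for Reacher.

A0 = {5}
A1: add {9} — 9 (Reacher) has 9→5.
A2: add {2, 7} — 2 (Reacher) has 2→9; 7 (Reacher) has 7→9.
A3: add {6} — 6 (Reacher) has 6→2.
A4 = A3; e.g. 1 (Blocker) can still go to 4. Fixed point.
From 6, successor 2 is in the attractor (rank 2); the other successor 4 is not.

2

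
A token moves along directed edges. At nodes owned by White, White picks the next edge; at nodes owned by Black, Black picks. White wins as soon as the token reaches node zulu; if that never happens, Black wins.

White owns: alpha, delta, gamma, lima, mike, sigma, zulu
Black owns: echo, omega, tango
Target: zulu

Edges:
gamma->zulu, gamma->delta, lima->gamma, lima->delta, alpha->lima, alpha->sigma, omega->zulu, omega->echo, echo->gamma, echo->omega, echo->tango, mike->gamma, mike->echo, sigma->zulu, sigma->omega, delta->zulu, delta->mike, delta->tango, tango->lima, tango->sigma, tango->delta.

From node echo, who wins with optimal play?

Black

A0 = {zulu}
A1: add {delta, gamma, sigma} — gamma (White) has gamma→zulu; sigma (White) has sigma→zulu; delta (White) has delta→zulu.
A2: add {alpha, lima, mike} — lima (White) has lima→gamma; alpha (White) has alpha→sigma; mike (White) has mike→gamma.
A3: add {tango} — tango (Black): all of {lima, sigma, delta} already in.
A4 = A3; e.g. omega (Black) can still go to echo. Fixed point.
echo never enters the attractor, so Black can avoid the target forever.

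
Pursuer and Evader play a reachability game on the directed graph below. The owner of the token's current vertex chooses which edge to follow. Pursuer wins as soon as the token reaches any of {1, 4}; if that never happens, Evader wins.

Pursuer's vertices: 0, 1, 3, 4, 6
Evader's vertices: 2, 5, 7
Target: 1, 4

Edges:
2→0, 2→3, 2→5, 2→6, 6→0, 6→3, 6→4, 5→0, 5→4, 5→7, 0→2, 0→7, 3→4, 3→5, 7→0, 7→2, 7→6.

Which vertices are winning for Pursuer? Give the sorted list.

A0 = {1, 4}
A1: add {3, 6} — 3 (Pursuer) has 3→4; 6 (Pursuer) has 6→4.
A2 = A1; e.g. 0 (Pursuer) has no edge into A1. Fixed point.
Pursuer's winning region = {1, 3, 4, 6}.

1, 3, 4, 6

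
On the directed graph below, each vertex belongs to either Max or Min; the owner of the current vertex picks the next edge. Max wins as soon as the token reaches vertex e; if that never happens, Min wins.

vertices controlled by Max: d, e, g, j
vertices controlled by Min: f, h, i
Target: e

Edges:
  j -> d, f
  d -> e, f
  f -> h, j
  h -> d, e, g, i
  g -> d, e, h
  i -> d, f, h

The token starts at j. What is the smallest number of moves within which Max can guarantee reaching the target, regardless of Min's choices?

2

A0 = {e}
A1: add {d, g} — d (Max) has d→e; g (Max) has g→e.
A2: add {j} — j (Max) has j→d.
A3 = A2; e.g. f (Min) can still go to h. Fixed point.
j enters the attractor at level 2, so Max can force the target in 2 moves from there.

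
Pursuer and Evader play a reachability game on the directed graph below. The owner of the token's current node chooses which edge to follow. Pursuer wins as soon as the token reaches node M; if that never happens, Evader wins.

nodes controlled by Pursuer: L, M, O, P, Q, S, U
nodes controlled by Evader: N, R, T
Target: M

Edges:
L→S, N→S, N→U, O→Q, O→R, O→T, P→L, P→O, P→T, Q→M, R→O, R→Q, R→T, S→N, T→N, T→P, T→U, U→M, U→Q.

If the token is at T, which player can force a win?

A0 = {M}
A1: add {Q, U} — Q (Pursuer) has Q→M; U (Pursuer) has U→M.
A2: add {O} — O (Pursuer) has O→Q.
A3: add {P} — P (Pursuer) has P→O.
A4 = A3; e.g. L (Pursuer) has no edge into A3. Fixed point.
T never enters the attractor, so Evader can avoid the target forever.

Evader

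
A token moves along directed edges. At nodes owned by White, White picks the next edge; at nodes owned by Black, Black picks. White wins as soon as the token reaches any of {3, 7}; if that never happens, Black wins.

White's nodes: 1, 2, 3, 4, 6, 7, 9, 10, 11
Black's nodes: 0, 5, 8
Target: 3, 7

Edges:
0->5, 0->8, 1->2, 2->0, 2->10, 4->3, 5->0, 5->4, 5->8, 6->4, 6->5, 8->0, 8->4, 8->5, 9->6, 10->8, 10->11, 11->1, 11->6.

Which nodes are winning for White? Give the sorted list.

1, 2, 3, 4, 6, 7, 9, 10, 11

A0 = {3, 7}
A1: add {4} — 4 (White) has 4→3.
A2: add {6} — 6 (White) has 6→4.
A3: add {9, 11} — 9 (White) has 9→6; 11 (White) has 11→6.
A4: add {10} — 10 (White) has 10→11.
A5: add {2} — 2 (White) has 2→10.
A6: add {1} — 1 (White) has 1→2.
A7 = A6; e.g. 0 (Black) can still go to 5. Fixed point.
White's winning region = {1, 2, 3, 4, 6, 7, 9, 10, 11}.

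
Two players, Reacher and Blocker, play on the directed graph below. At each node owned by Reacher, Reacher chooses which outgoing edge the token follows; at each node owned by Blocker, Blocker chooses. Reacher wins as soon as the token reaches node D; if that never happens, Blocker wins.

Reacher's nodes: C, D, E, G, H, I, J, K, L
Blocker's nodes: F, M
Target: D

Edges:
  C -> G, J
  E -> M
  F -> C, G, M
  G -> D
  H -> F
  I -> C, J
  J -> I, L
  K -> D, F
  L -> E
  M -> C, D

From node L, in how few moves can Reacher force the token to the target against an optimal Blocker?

A0 = {D}
A1: add {G, K} — G (Reacher) has G→D; K (Reacher) has K→D.
A2: add {C} — C (Reacher) has C→G.
A3: add {I, M} — I (Reacher) has I→C; M (Blocker): all of {C, D} already in.
A4: add {E, F, J} — E (Reacher) has E→M; F (Blocker): all of {C, G, M} already in; J (Reacher) has J→I.
A5: add {H, L} — H (Reacher) has H→F; L (Reacher) has L→E.
A5 = all vertices. Fixed point.
L enters the attractor at level 5, so Reacher can force the target in 5 moves from there.

5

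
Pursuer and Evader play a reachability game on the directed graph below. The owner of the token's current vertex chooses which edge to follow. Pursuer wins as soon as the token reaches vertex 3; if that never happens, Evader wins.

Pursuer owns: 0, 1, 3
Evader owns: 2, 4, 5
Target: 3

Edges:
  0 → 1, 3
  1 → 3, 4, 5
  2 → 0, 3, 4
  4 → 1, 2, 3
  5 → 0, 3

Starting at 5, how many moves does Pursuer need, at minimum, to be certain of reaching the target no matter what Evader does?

2

A0 = {3}
A1: add {0, 1} — 0 (Pursuer) has 0→3; 1 (Pursuer) has 1→3.
A2: add {5} — 5 (Evader): all of {0, 3} already in.
A3 = A2; e.g. 2 (Evader) can still go to 4. Fixed point.
5 enters the attractor at level 2, so Pursuer can force the target in 2 moves from there.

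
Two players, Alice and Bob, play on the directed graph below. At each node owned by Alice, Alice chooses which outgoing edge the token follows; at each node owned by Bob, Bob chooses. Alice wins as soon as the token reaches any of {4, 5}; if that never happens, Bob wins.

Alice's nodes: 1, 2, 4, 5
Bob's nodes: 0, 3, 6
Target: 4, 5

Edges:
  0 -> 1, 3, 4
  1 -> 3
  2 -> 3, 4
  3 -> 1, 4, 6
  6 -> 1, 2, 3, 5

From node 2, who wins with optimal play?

Alice

A0 = {4, 5}
A1: add {2} — 2 (Alice) has 2→4.
A2 = A1; e.g. 0 (Bob) can still go to 1. Fixed point.
2 ∈ A1, so Alice can force the target.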